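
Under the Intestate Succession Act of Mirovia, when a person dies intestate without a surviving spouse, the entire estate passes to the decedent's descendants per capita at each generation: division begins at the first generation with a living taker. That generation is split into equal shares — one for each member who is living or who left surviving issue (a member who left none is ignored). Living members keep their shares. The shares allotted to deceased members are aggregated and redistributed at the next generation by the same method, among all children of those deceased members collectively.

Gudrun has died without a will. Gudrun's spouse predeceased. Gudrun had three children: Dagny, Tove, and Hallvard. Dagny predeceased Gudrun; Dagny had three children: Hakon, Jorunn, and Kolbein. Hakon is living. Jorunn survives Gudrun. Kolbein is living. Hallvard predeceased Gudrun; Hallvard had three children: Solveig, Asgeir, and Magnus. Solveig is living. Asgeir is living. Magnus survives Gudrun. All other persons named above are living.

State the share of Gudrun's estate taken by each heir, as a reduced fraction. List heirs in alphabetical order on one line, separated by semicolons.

Asgeir 1/9; Hakon 1/9; Jorunn 1/9; Kolbein 1/9; Magnus 1/9; Solveig 1/9; Tove 1/3

There is no surviving spouse, so the entire estate passes to Gudrun's descendants per capita at each generation.
At generation 1 (Dagny, Tove, Hallvard) there are 3 shares of (1)/3 = 1/3 each.
Living: Tove — each takes 1/3.
Deceased: Dagny and Hallvard. Their combined 2/3 is pooled and carried to generation 2.
At generation 2 (Hakon, Jorunn, Kolbein, Solveig, Asgeir, Magnus) there are 6 shares of (2/3)/6 = 1/9 each.
Living: Hakon, Jorunn, Kolbein, Solveig, Asgeir, and Magnus — each takes 1/9.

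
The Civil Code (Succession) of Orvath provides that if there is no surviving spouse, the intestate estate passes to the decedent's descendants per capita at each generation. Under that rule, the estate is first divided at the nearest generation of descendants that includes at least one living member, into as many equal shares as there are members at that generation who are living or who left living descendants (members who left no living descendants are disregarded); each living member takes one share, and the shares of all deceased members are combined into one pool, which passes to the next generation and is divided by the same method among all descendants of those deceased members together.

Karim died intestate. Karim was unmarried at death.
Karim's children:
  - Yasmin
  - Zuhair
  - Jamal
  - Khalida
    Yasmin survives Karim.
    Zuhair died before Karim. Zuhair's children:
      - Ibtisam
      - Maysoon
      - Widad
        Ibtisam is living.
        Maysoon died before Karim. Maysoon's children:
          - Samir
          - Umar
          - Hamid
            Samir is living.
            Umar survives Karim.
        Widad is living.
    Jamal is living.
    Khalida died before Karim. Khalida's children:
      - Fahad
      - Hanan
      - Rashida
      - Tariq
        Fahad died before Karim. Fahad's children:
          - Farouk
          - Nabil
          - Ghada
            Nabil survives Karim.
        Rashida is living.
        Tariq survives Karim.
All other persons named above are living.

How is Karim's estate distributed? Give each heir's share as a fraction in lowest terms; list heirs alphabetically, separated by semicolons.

Farouk 1/42; Ghada 1/42; Hamid 1/42; Hanan 1/14; Ibtisam 1/14; Jamal 1/4; Nabil 1/42; Rashida 1/14; Samir 1/42; Tariq 1/14; Umar 1/42; Widad 1/14; Yasmin 1/4

There is no surviving spouse, so the entire estate passes to Karim's descendants per capita at each generation.
At generation 1 (Yasmin, Zuhair, Jamal, Khalida) there are 4 shares of (1)/4 = 1/4 each.
Living: Yasmin and Jamal — each takes 1/4.
Deceased: Zuhair and Khalida. Their combined 1/2 is pooled and carried to generation 2.
At generation 2 (Ibtisam, Maysoon, Widad, Fahad, Hanan, Rashida, Tariq) there are 7 shares of (1/2)/7 = 1/14 each.
Living: Ibtisam, Widad, Hanan, Rashida, and Tariq — each takes 1/14.
Deceased: Maysoon and Fahad. Their combined 1/7 is pooled and carried to generation 3.
At generation 3 (Samir, Umar, Hamid, Farouk, Nabil, Ghada) there are 6 shares of (1/7)/6 = 1/42 each.
Living: Samir, Umar, Hamid, Farouk, Nabil, and Ghada — each takes 1/42.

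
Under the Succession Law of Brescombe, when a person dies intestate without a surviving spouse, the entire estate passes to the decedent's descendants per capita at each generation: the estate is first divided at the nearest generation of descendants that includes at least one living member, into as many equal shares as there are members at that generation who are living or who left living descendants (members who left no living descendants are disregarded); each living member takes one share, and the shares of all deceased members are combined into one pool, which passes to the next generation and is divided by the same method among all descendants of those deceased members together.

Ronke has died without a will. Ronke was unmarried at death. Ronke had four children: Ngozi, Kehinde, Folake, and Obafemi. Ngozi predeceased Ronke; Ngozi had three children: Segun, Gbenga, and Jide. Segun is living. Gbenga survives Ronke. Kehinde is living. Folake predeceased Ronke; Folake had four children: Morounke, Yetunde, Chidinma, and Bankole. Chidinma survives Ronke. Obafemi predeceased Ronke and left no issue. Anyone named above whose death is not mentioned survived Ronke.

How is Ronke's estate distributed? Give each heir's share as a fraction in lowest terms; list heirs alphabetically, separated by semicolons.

Bankole 2/21; Chidinma 2/21; Gbenga 2/21; Jide 2/21; Kehinde 1/3; Morounke 2/21; Segun 2/21; Yetunde 2/21

There is no surviving spouse, so the entire estate passes to Ronke's descendants per capita at each generation.
At generation 1 (Ngozi, Kehinde, Folake) there are 3 shares of (1)/3 = 1/3 each.
Living: Kehinde — each takes 1/3.
Deceased: Ngozi and Folake. Their combined 2/3 is pooled and carried to generation 2.
At generation 2 (Segun, Gbenga, Jide, Morounke, Yetunde, Chidinma, Bankole) there are 7 shares of (2/3)/7 = 2/21 each.
Living: Segun, Gbenga, Jide, Morounke, Yetunde, Chidinma, and Bankole — each takes 2/21.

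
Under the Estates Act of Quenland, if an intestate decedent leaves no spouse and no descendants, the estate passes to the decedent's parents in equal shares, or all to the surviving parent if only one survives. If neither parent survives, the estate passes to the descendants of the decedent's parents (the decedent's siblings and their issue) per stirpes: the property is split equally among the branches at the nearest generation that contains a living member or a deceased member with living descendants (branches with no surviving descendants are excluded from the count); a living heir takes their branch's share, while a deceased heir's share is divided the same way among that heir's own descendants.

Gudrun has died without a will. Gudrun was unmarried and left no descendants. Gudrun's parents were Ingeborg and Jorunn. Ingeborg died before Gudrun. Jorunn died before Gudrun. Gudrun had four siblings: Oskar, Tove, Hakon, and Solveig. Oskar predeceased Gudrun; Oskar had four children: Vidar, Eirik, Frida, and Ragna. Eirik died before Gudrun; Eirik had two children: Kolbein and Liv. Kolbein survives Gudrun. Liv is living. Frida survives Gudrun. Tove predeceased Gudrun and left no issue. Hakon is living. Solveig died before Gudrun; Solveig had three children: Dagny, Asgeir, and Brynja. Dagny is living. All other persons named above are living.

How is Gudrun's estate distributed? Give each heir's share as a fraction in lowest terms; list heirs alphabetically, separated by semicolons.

Neither parent survives and there are no descendants, so the estate passes to Gudrun's siblings and their issue per stirpes.
Tove left no surviving issue, so that branch lapses and is disregarded.
The estate is divided into 3 equal shares of 1/3 among Oskar, Hakon, Solveig.
Oskar predeceased; the 1/3 allotted to Oskar's branch passes to Oskar's issue by representation.
The 1/3 is divided into 4 equal shares of 1/12 among Vidar, Eirik, Frida, Ragna.
Vidar is living and takes 1/12.
Eirik predeceased; the 1/12 allotted to Eirik's branch passes to Eirik's issue by representation.
The 1/12 is divided into 2 equal shares of 1/24 among Kolbein, Liv.
Kolbein is living and takes 1/24.
Liv is living and takes 1/24.
Frida is living and takes 1/12.
Ragna is living and takes 1/12.
Hakon is living and takes 1/3.
Solveig predeceased; the 1/3 allotted to Solveig's branch passes to Solveig's issue by representation.
The 1/3 is divided into 3 equal shares of 1/9 among Dagny, Asgeir, Brynja.
Dagny is living and takes 1/9.
Asgeir is living and takes 1/9.
Brynja is living and takes 1/9.

Asgeir 1/9; Brynja 1/9; Dagny 1/9; Frida 1/12; Hakon 1/3; Kolbein 1/24; Liv 1/24; Ragna 1/12; Vidar 1/12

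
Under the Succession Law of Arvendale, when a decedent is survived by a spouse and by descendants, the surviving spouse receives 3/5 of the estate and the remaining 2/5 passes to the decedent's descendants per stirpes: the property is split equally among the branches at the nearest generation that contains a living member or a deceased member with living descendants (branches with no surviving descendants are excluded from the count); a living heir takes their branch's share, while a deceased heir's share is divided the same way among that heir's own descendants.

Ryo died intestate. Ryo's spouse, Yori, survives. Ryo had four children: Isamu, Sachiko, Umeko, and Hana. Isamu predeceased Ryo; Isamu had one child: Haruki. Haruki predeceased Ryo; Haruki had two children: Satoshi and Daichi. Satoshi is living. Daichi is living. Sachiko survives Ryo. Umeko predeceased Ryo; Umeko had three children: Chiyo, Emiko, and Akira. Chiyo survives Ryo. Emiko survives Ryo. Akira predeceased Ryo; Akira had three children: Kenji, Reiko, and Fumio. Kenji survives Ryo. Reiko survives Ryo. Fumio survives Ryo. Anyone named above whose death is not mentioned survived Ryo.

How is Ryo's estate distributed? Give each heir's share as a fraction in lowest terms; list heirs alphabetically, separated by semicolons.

Yori, as surviving spouse, takes 3/5.
The remaining 2/5 passes to Ryo's descendants per stirpes.
The 2/5 is divided into 4 equal shares of 1/10 among Isamu, Sachiko, Umeko, Hana.
Isamu predeceased; the 1/10 allotted to Isamu's branch passes to Isamu's issue by representation.
Haruki's line is the sole branch at this level, so the full 1/10 passes to Haruki's issue by representation.
The 1/10 is divided into 2 equal shares of 1/20 among Satoshi, Daichi.
Satoshi is living and takes 1/20.
Daichi is living and takes 1/20.
Sachiko is living and takes 1/10.
Umeko predeceased; the 1/10 allotted to Umeko's branch passes to Umeko's issue by representation.
The 1/10 is divided into 3 equal shares of 1/30 among Chiyo, Emiko, Akira.
Chiyo is living and takes 1/30.
Emiko is living and takes 1/30.
Akira predeceased; the 1/30 allotted to Akira's branch passes to Akira's issue by representation.
The 1/30 is divided into 3 equal shares of 1/90 among Kenji, Reiko, Fumio.
Kenji is living and takes 1/90.
Reiko is living and takes 1/90.
Fumio is living and takes 1/90.
Hana is living and takes 1/10.

Chiyo 1/30; Daichi 1/20; Emiko 1/30; Fumio 1/90; Hana 1/10; Kenji 1/90; Reiko 1/90; Sachiko 1/10; Satoshi 1/20; Yori 3/5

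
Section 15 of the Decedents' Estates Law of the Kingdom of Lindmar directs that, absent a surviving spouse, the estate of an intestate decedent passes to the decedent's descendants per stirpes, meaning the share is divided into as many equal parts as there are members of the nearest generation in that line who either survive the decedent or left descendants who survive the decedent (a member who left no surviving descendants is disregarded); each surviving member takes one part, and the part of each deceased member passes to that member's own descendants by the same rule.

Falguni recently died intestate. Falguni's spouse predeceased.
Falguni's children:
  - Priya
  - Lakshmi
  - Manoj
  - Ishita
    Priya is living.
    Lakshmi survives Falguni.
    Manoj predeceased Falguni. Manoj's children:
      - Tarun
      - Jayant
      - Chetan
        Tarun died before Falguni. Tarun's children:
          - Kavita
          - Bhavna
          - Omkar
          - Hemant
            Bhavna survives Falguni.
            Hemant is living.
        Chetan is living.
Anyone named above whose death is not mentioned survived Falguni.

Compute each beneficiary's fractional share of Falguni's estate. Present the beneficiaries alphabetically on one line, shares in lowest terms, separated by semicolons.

There is no surviving spouse, so the entire estate passes to Falguni's descendants per stirpes.
The estate is divided into 4 equal shares of 1/4 among Priya, Lakshmi, Manoj, Ishita.
Priya is living and takes 1/4.
Lakshmi is living and takes 1/4.
Manoj predeceased; the 1/4 allotted to Manoj's branch passes to Manoj's issue by representation.
The 1/4 is divided into 3 equal shares of 1/12 among Tarun, Jayant, Chetan.
Tarun predeceased; the 1/12 allotted to Tarun's branch passes to Tarun's issue by representation.
The 1/12 is divided into 4 equal shares of 1/48 among Kavita, Bhavna, Omkar, Hemant.
Kavita is living and takes 1/48.
Bhavna is living and takes 1/48.
Omkar is living and takes 1/48.
Hemant is living and takes 1/48.
Jayant is living and takes 1/12.
Chetan is living and takes 1/12.
Ishita is living and takes 1/4.

Bhavna 1/48; Chetan 1/12; Hemant 1/48; Ishita 1/4; Jayant 1/12; Kavita 1/48; Lakshmi 1/4; Omkar 1/48; Priya 1/4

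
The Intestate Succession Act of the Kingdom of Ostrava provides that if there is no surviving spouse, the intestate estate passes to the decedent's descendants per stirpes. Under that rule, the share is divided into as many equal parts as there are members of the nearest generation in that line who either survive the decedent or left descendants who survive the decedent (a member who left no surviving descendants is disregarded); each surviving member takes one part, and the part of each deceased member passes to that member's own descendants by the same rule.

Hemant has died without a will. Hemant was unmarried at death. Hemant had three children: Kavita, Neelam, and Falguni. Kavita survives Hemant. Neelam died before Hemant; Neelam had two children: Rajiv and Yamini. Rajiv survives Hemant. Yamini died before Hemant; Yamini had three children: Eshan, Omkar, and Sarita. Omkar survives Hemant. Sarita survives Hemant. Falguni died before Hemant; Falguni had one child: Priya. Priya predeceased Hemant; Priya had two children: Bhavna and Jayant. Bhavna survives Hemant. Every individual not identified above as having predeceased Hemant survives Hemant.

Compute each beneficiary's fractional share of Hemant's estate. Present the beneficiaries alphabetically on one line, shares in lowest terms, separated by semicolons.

There is no surviving spouse, so the entire estate passes to Hemant's descendants per stirpes.
The estate is divided into 3 equal shares of 1/3 among Kavita, Neelam, Falguni.
Kavita is living and takes 1/3.
Neelam predeceased; the 1/3 allotted to Neelam's branch passes to Neelam's issue by representation.
The 1/3 is divided into 2 equal shares of 1/6 among Rajiv, Yamini.
Rajiv is living and takes 1/6.
Yamini predeceased; the 1/6 allotted to Yamini's branch passes to Yamini's issue by representation.
The 1/6 is divided into 3 equal shares of 1/18 among Eshan, Omkar, Sarita.
Eshan is living and takes 1/18.
Omkar is living and takes 1/18.
Sarita is living and takes 1/18.
Falguni predeceased; the 1/3 allotted to Falguni's branch passes to Falguni's issue by representation.
Priya's line is the sole branch at this level, so the full 1/3 passes to Priya's issue by representation.
The 1/3 is divided into 2 equal shares of 1/6 among Bhavna, Jayant.
Bhavna is living and takes 1/6.
Jayant is living and takes 1/6.

Bhavna 1/6; Eshan 1/18; Jayant 1/6; Kavita 1/3; Omkar 1/18; Rajiv 1/6; Sarita 1/18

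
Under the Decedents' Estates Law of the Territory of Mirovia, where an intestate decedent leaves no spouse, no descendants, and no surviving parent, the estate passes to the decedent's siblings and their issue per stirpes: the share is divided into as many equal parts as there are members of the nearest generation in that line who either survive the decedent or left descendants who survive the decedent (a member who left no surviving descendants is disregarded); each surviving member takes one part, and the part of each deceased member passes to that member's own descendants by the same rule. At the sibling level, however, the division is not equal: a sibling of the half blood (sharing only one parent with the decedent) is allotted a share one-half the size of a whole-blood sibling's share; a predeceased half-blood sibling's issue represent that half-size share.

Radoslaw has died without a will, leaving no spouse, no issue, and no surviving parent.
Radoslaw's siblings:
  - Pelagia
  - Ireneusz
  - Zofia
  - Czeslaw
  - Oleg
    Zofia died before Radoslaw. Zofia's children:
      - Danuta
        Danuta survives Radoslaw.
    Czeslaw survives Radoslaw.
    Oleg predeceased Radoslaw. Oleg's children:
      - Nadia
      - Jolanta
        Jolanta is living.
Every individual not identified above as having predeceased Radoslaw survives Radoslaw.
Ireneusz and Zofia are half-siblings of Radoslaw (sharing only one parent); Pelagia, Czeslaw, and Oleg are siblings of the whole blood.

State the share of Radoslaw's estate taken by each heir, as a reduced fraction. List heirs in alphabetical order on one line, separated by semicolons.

Czeslaw 1/4; Danuta 1/8; Ireneusz 1/8; Jolanta 1/8; Nadia 1/8; Pelagia 1/4

No spouse, descendants, or parent survives, so the estate passes to Radoslaw's siblings per stirpes.
Half-blood siblings count for one-half the weight of whole-blood siblings at the initial division.
Dividing 1 in proportion to weights (total weight 4): Pelagia (weight 1) → 1/4; Ireneusz (weight 1/2) → 1/8; Zofia (weight 1/2) → 1/8; Czeslaw (weight 1) → 1/4; Oleg (weight 1) → 1/4.
Pelagia is living and takes 1/4.
Ireneusz is living and takes 1/8.
Zofia predeceased; the 1/8 allotted to Zofia's branch passes to Zofia's issue by representation.
Danuta is the sole taker at this level and receives the full 1/8.
Czeslaw is living and takes 1/4.
Oleg predeceased; the 1/4 allotted to Oleg's branch passes to Oleg's issue by representation.
The 1/4 is divided into 2 equal shares of 1/8 among Nadia, Jolanta.
Nadia is living and takes 1/8.
Jolanta is living and takes 1/8.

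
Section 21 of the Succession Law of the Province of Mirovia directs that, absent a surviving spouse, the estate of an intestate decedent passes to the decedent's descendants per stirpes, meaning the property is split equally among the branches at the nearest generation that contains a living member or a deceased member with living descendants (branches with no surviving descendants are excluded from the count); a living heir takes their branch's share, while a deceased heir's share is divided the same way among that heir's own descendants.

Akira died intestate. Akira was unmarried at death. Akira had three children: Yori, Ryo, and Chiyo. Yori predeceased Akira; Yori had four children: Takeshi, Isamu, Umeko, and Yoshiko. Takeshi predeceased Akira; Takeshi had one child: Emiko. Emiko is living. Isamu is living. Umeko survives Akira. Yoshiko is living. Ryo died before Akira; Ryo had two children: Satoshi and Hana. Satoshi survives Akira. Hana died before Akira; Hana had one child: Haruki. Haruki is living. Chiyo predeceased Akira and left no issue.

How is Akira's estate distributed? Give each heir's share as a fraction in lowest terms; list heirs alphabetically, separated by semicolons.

There is no surviving spouse, so the entire estate passes to Akira's descendants per stirpes.
Chiyo left no surviving issue, so that branch lapses and is disregarded.
The estate is divided into 2 equal shares of 1/2 among Yori, Ryo.
Yori predeceased; the 1/2 allotted to Yori's branch passes to Yori's issue by representation.
The 1/2 is divided into 4 equal shares of 1/8 among Takeshi, Isamu, Umeko, Yoshiko.
Takeshi predeceased; the 1/8 allotted to Takeshi's branch passes to Takeshi's issue by representation.
Emiko is the sole taker at this level and receives the full 1/8.
Isamu is living and takes 1/8.
Umeko is living and takes 1/8.
Yoshiko is living and takes 1/8.
Ryo predeceased; the 1/2 allotted to Ryo's branch passes to Ryo's issue by representation.
The 1/2 is divided into 2 equal shares of 1/4 among Satoshi, Hana.
Satoshi is living and takes 1/4.
Hana predeceased; the 1/4 allotted to Hana's branch passes to Hana's issue by representation.
Haruki is the sole taker at this level and receives the full 1/4.

Emiko 1/8; Haruki 1/4; Isamu 1/8; Satoshi 1/4; Umeko 1/8; Yoshiko 1/8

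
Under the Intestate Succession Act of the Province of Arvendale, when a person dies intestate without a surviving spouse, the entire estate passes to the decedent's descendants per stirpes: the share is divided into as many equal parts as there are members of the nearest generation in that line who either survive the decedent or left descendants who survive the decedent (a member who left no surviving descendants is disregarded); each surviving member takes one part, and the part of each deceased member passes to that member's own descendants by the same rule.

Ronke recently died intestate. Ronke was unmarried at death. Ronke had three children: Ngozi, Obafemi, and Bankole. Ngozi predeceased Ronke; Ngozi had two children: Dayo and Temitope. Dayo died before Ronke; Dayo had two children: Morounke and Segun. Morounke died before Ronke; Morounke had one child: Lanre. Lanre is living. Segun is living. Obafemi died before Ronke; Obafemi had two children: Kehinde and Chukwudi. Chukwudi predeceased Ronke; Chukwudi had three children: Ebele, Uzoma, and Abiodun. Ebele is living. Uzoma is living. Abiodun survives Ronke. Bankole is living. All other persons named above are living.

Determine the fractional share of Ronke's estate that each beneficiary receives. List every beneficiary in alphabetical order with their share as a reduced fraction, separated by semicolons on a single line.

Abiodun 1/18; Bankole 1/3; Ebele 1/18; Kehinde 1/6; Lanre 1/12; Segun 1/12; Temitope 1/6; Uzoma 1/18

There is no surviving spouse, so the entire estate passes to Ronke's descendants per stirpes.
The estate is divided into 3 equal shares of 1/3 among Ngozi, Obafemi, Bankole.
Ngozi predeceased; the 1/3 allotted to Ngozi's branch passes to Ngozi's issue by representation.
The 1/3 is divided into 2 equal shares of 1/6 among Dayo, Temitope.
Dayo predeceased; the 1/6 allotted to Dayo's branch passes to Dayo's issue by representation.
The 1/6 is divided into 2 equal shares of 1/12 among Morounke, Segun.
Morounke predeceased; the 1/12 allotted to Morounke's branch passes to Morounke's issue by representation.
Lanre is the sole taker at this level and receives the full 1/12.
Segun is living and takes 1/12.
Temitope is living and takes 1/6.
Obafemi predeceased; the 1/3 allotted to Obafemi's branch passes to Obafemi's issue by representation.
The 1/3 is divided into 2 equal shares of 1/6 among Kehinde, Chukwudi.
Kehinde is living and takes 1/6.
Chukwudi predeceased; the 1/6 allotted to Chukwudi's branch passes to Chukwudi's issue by representation.
The 1/6 is divided into 3 equal shares of 1/18 among Ebele, Uzoma, Abiodun.
Ebele is living and takes 1/18.
Uzoma is living and takes 1/18.
Abiodun is living and takes 1/18.
Bankole is living and takes 1/3.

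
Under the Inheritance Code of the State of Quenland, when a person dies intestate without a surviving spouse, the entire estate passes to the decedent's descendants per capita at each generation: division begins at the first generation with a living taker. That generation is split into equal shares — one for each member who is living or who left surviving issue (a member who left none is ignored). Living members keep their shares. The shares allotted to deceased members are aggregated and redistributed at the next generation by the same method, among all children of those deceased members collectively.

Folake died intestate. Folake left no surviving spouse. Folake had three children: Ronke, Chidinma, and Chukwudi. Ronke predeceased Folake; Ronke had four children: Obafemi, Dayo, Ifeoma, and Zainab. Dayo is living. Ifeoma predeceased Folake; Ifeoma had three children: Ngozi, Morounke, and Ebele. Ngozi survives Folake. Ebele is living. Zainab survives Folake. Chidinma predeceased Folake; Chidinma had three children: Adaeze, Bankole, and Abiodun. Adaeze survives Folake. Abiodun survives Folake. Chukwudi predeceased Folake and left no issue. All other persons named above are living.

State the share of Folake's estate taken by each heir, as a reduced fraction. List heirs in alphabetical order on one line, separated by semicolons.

There is no surviving spouse, so the entire estate passes to Folake's descendants per capita at each generation.
No one at generation 1 (Ronke, Chidinma) is living; moving to the next generation.
At generation 2 (Obafemi, Dayo, Ifeoma, Zainab, Adaeze, Bankole, Abiodun) there are 7 shares of (1)/7 = 1/7 each.
Living: Obafemi, Dayo, Zainab, Adaeze, Bankole, and Abiodun — each takes 1/7.
Deceased: Ifeoma. That 1/7 share is carried to generation 3.
At generation 3 (Ngozi, Morounke, Ebele) there are 3 shares of (1/7)/3 = 1/21 each.
Living: Ngozi, Morounke, and Ebele — each takes 1/21.

Abiodun 1/7; Adaeze 1/7; Bankole 1/7; Dayo 1/7; Ebele 1/21; Morounke 1/21; Ngozi 1/21; Obafemi 1/7; Zainab 1/7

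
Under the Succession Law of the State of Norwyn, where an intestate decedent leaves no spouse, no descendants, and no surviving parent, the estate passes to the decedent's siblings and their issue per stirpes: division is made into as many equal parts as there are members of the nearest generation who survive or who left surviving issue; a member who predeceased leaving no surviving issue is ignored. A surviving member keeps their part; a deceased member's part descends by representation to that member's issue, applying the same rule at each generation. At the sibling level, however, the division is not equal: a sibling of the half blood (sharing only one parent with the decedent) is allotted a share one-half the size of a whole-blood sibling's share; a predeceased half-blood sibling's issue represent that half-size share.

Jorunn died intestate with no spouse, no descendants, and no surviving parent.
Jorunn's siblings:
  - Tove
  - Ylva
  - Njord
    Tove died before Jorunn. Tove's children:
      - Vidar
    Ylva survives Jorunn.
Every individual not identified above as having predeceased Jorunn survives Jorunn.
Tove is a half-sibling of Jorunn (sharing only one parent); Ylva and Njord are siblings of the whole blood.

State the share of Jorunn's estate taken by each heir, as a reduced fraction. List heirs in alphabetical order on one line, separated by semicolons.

No spouse, descendants, or parent survives, so the estate passes to Jorunn's siblings per stirpes.
Half-blood siblings count for one-half the weight of whole-blood siblings at the initial division.
Dividing 1 in proportion to weights (total weight 5/2): Tove (weight 1/2) → 1/5; Ylva (weight 1) → 2/5; Njord (weight 1) → 2/5.
Tove predeceased; the 1/5 allotted to Tove's branch passes to Tove's issue by representation.
Vidar is the sole taker at this level and receives the full 1/5.
Ylva is living and takes 2/5.
Njord is living and takes 2/5.

Njord 2/5; Vidar 1/5; Ylva 2/5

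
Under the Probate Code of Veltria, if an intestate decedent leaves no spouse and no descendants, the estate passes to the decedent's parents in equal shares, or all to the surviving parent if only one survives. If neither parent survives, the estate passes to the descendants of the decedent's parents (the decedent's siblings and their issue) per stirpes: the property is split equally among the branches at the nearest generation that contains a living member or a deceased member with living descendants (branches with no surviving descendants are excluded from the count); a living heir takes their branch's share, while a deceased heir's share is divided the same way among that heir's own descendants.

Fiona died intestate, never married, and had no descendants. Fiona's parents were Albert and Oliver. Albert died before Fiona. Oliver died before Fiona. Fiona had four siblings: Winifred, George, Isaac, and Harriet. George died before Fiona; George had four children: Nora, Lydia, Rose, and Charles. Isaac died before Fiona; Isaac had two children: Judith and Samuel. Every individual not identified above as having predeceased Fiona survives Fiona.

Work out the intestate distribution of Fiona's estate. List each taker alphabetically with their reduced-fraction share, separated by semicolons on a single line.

Neither parent survives and there are no descendants, so the estate passes to Fiona's siblings and their issue per stirpes.
The estate is divided into 4 equal shares of 1/4 among Winifred, George, Isaac, Harriet.
Winifred is living and takes 1/4.
George predeceased; the 1/4 allotted to George's branch passes to George's issue by representation.
The 1/4 is divided into 4 equal shares of 1/16 among Nora, Lydia, Rose, Charles.
Nora is living and takes 1/16.
Lydia is living and takes 1/16.
Rose is living and takes 1/16.
Charles is living and takes 1/16.
Isaac predeceased; the 1/4 allotted to Isaac's branch passes to Isaac's issue by representation.
The 1/4 is divided into 2 equal shares of 1/8 among Judith, Samuel.
Judith is living and takes 1/8.
Samuel is living and takes 1/8.
Harriet is living and takes 1/4.

Charles 1/16; Harriet 1/4; Judith 1/8; Lydia 1/16; Nora 1/16; Rose 1/16; Samuel 1/8; Winifred 1/4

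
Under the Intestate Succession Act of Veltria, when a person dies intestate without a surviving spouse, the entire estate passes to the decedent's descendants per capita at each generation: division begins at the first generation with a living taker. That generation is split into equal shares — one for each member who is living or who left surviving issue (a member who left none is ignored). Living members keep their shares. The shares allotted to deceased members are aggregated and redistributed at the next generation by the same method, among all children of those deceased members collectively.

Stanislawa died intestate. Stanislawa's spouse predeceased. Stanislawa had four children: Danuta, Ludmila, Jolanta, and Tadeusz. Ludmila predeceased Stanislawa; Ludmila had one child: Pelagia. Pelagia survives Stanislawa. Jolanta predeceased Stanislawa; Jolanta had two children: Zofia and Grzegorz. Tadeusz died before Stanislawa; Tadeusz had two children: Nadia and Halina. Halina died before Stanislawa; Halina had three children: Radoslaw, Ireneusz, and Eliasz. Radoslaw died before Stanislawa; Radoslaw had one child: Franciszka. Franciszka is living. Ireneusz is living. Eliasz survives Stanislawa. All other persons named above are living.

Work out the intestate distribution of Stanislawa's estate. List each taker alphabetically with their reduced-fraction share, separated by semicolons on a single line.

Danuta 1/4; Eliasz 1/20; Franciszka 1/20; Grzegorz 3/20; Ireneusz 1/20; Nadia 3/20; Pelagia 3/20; Zofia 3/20

There is no surviving spouse, so the entire estate passes to Stanislawa's descendants per capita at each generation.
At generation 1 (Danuta, Ludmila, Jolanta, Tadeusz) there are 4 shares of (1)/4 = 1/4 each.
Living: Danuta — each takes 1/4.
Deceased: Ludmila, Jolanta, and Tadeusz. Their combined 3/4 is pooled and carried to generation 2.
At generation 2 (Pelagia, Zofia, Grzegorz, Nadia, Halina) there are 5 shares of (3/4)/5 = 3/20 each.
Living: Pelagia, Zofia, Grzegorz, and Nadia — each takes 3/20.
Deceased: Halina. That 3/20 share is carried to generation 3.
At generation 3 (Radoslaw, Ireneusz, Eliasz) there are 3 shares of (3/20)/3 = 1/20 each.
Living: Ireneusz and Eliasz — each takes 1/20.
Deceased: Radoslaw. That 1/20 share is carried to generation 4.
At generation 4 (Franciszka) there are 1 shares of (1/20)/1 = 1/20 each.
Living: Franciszka — each takes 1/20.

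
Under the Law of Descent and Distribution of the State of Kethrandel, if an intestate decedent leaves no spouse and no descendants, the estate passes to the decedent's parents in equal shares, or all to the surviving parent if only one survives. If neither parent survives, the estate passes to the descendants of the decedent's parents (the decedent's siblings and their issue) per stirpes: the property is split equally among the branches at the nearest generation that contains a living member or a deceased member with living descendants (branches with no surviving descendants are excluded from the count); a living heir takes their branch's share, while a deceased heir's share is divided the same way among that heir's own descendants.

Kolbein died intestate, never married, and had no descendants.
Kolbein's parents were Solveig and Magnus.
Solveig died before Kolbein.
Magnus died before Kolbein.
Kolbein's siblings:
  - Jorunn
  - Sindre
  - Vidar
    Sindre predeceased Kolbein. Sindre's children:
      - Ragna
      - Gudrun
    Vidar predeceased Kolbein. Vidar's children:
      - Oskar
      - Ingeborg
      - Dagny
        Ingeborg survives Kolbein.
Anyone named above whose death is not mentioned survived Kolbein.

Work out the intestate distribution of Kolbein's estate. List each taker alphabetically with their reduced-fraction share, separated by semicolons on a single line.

Neither parent survives and there are no descendants, so the estate passes to Kolbein's siblings and their issue per stirpes.
The estate is divided into 3 equal shares of 1/3 among Jorunn, Sindre, Vidar.
Jorunn is living and takes 1/3.
Sindre predeceased; the 1/3 allotted to Sindre's branch passes to Sindre's issue by representation.
The 1/3 is divided into 2 equal shares of 1/6 among Ragna, Gudrun.
Ragna is living and takes 1/6.
Gudrun is living and takes 1/6.
Vidar predeceased; the 1/3 allotted to Vidar's branch passes to Vidar's issue by representation.
The 1/3 is divided into 3 equal shares of 1/9 among Oskar, Ingeborg, Dagny.
Oskar is living and takes 1/9.
Ingeborg is living and takes 1/9.
Dagny is living and takes 1/9.

Dagny 1/9; Gudrun 1/6; Ingeborg 1/9; Jorunn 1/3; Oskar 1/9; Ragna 1/6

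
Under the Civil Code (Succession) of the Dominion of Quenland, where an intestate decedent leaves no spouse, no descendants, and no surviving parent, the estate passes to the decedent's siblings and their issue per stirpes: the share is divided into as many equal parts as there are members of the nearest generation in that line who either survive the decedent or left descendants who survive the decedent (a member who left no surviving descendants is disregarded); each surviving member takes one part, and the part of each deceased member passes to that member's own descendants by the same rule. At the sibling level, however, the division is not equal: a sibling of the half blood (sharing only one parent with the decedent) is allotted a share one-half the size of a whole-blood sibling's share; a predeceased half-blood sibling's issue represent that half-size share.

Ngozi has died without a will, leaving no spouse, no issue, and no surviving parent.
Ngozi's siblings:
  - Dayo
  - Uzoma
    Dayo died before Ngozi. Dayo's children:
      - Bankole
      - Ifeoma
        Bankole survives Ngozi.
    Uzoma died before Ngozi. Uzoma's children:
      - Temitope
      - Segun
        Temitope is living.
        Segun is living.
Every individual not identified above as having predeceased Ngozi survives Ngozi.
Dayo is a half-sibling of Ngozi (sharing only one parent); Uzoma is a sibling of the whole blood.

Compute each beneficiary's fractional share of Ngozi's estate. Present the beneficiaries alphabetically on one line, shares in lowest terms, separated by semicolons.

No spouse, descendants, or parent survives, so the estate passes to Ngozi's siblings per stirpes.
Half-blood siblings count for one-half the weight of whole-blood siblings at the initial division.
Dividing 1 in proportion to weights (total weight 3/2): Dayo (weight 1/2) → 1/3; Uzoma (weight 1) → 2/3.
Dayo predeceased; the 1/3 allotted to Dayo's branch passes to Dayo's issue by representation.
The 1/3 is divided into 2 equal shares of 1/6 among Bankole, Ifeoma.
Bankole is living and takes 1/6.
Ifeoma is living and takes 1/6.
Uzoma predeceased; the 2/3 allotted to Uzoma's branch passes to Uzoma's issue by representation.
The 2/3 is divided into 2 equal shares of 1/3 among Temitope, Segun.
Temitope is living and takes 1/3.
Segun is living and takes 1/3.

Bankole 1/6; Ifeoma 1/6; Segun 1/3; Temitope 1/3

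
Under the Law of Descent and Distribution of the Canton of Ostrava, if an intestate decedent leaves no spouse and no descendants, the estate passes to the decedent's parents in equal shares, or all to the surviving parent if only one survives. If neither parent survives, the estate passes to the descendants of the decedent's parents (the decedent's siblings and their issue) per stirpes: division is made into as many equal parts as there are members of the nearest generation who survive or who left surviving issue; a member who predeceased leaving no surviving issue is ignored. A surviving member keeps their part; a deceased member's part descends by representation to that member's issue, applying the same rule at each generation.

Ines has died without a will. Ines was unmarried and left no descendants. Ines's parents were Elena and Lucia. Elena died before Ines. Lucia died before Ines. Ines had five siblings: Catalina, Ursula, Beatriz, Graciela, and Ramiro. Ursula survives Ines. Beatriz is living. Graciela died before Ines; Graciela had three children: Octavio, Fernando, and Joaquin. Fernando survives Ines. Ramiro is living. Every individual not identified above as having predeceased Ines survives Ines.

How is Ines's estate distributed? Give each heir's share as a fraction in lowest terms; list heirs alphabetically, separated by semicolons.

Neither parent survives and there are no descendants, so the estate passes to Ines's siblings and their issue per stirpes.
The estate is divided into 5 equal shares of 1/5 among Catalina, Ursula, Beatriz, Graciela, Ramiro.
Catalina is living and takes 1/5.
Ursula is living and takes 1/5.
Beatriz is living and takes 1/5.
Graciela predeceased; the 1/5 allotted to Graciela's branch passes to Graciela's issue by representation.
The 1/5 is divided into 3 equal shares of 1/15 among Octavio, Fernando, Joaquin.
Octavio is living and takes 1/15.
Fernando is living and takes 1/15.
Joaquin is living and takes 1/15.
Ramiro is living and takes 1/5.

Beatriz 1/5; Catalina 1/5; Fernando 1/15; Joaquin 1/15; Octavio 1/15; Ramiro 1/5; Ursula 1/5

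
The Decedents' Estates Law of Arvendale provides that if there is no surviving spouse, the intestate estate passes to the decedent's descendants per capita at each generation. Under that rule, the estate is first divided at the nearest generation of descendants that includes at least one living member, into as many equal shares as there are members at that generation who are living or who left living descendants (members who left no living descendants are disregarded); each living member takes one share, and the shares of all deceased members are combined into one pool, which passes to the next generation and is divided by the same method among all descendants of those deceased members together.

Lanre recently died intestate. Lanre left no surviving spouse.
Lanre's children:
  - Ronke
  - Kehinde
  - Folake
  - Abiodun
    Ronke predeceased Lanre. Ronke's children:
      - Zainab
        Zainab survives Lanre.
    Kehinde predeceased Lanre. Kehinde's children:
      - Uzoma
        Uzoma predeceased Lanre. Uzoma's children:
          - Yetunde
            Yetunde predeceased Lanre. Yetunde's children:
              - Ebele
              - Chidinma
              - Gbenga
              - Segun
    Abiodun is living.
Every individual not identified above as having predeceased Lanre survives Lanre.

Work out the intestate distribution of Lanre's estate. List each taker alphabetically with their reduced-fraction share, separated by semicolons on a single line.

Abiodun 1/4; Chidinma 1/16; Ebele 1/16; Folake 1/4; Gbenga 1/16; Segun 1/16; Zainab 1/4

There is no surviving spouse, so the entire estate passes to Lanre's descendants per capita at each generation.
At generation 1 (Ronke, Kehinde, Folake, Abiodun) there are 4 shares of (1)/4 = 1/4 each.
Living: Folake and Abiodun — each takes 1/4.
Deceased: Ronke and Kehinde. Their combined 1/2 is pooled and carried to generation 2.
At generation 2 (Zainab, Uzoma) there are 2 shares of (1/2)/2 = 1/4 each.
Living: Zainab — each takes 1/4.
Deceased: Uzoma. That 1/4 share is carried to generation 3.
At generation 3 (Yetunde) there are 1 shares of (1/4)/1 = 1/4 each.
Deceased: Yetunde. That 1/4 share is carried to generation 4.
At generation 4 (Ebele, Chidinma, Gbenga, Segun) there are 4 shares of (1/4)/4 = 1/16 each.
Living: Ebele, Chidinma, Gbenga, and Segun — each takes 1/16.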